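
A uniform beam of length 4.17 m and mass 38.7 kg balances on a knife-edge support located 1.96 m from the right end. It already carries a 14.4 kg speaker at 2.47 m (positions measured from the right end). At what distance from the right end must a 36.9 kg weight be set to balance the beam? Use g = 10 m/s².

x ≈ 1.63 m from the right end

About the knife-edge support (at 1.96 m from the right end):
Beam weight: 38.7 × 10 = 387 N down at 2.085 m → arm 0.125 m, τ = 387 × 0.125 = 48.38 N·m counterclockwise.
Speaker: 14.4 × 10 = 144 N down at 2.47 m → arm 0.51 m, τ = 144 × 0.51 = 73.44 N·m counterclockwise.
Net moment of existing loads = 121.8 N·m counterclockwise.
The weight weighs 36.9 × 10 = 369 N and must supply an equal clockwise moment, so its lever arm about the knife-edge support is 121.8 / 369 = 0.33 m.
That puts it at 1.96 − 0.33 = 1.63 m from the right end.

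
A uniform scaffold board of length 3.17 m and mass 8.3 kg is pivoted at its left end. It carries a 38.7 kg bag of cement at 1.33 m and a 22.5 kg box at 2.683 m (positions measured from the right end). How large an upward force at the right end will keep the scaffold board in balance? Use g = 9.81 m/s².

About the left end:
Beam weight: 8.3 × 9.81 = 81.42 N down at 1.585 m → arm 1.585 m, τ = 81.42 × 1.585 = 129.1 N·m clockwise.
Bag of cement: 38.7 × 9.81 = 379.6 N down at 1.33 m → arm 1.84 m, τ = 379.6 × 1.84 = 698.5 N·m clockwise.
Box: 22.5 × 9.81 = 220.7 N down at 2.683 m → arm 0.487 m, τ = 220.7 × 0.487 = 107.5 N·m clockwise.
Net moment of the loads = 935.1 N·m clockwise.
The upward force F acts at the right end, arm 3.17 m, giving F × 3.17 counterclockwise.
Στ = 0 ⇒ F × 3.17 = 935.1 ⇒ F = 935.1 / 3.17 = 295 N.

F ≈ 295 N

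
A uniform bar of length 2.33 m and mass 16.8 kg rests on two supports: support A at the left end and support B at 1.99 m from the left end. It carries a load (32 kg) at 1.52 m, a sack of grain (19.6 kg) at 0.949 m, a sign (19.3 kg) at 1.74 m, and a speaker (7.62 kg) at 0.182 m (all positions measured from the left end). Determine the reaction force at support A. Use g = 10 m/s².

R_A ≈ 341 N

About support B:
Beam weight: 16.8 × 10 = 168 N down at 1.165 m → arm 0.825 m, τ = 168 × 0.825 = 138.6 N·m counterclockwise.
Load: 32 × 10 = 320 N down at 1.52 m → arm 0.47 m, τ = 320 × 0.47 = 150.4 N·m counterclockwise.
Sack of grain: 19.6 × 10 = 196 N down at 0.949 m → arm 1.041 m, τ = 196 × 1.041 = 204 N·m counterclockwise.
Sign: 19.3 × 10 = 193 N down at 1.74 m → arm 0.25 m, τ = 193 × 0.25 = 48.25 N·m counterclockwise.
Speaker: 7.62 × 10 = 76.2 N down at 0.182 m → arm 1.808 m, τ = 76.2 × 1.808 = 137.8 N·m counterclockwise.
Net load moment about support B = 679 N·m counterclockwise.
Reaction R at support A is upward at 0 m, arm 1.99 m → moment R × 1.99 clockwise.
Στ = 0 ⇒ R × 1.99 = 679 ⇒ R = 341 N.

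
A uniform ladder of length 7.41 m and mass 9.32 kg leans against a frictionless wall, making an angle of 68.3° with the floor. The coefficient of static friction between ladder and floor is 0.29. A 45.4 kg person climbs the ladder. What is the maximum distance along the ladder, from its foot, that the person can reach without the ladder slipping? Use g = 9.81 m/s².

d ≈ 5.75 m

About the foot of the ladder:
Ladder weight 9.32×9.81 = 91.43 N acts at 3.705 m along the ladder; its horizontal arm is 3.705·cos68.3° = 1.37 m → τ = 125.3 N·m clockwise.
Person weight 45.4×9.81 = 445.4 N at distance d → arm d·cos68.3° → τ = 445.4·d·0.3697 clockwise.
Wall normal N at the top has arm L sinθ = 6.885 m counterclockwise, so Στ = 0 gives N·6.885 = 125.3 + 164.7·d.
ΣFy = 0 ⇒ N_floor = 536.8 N, so the maximum friction is μ_s·N_floor = 0.29×536.8 = 155.7 N. ΣFx = 0 ⇒ N_wall = f, so at the slipping point N = 155.7 N.
Substituting: 155.7×6.885 = 125.3 + 164.7·d ⇒ d = (1072 − 125.3) / 164.7 = 5.75 m.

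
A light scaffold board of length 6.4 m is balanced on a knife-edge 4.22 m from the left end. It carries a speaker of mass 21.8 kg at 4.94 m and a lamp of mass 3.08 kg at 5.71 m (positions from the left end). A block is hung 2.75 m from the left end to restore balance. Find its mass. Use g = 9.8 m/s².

m ≈ 13.8 kg

Take moments about the knife-edge (at 4.22 m from the left end).
Speaker: 21.8 × 9.8 = 213.6 N down at 4.94 m → arm 0.72 m, τ = 213.6 × 0.72 = 153.8 N·m clockwise.
Lamp: 3.08 × 9.8 = 30.18 N down at 5.71 m → arm 1.49 m, τ = 30.18 × 1.49 = 44.97 N·m clockwise.
Net moment of known loads = 198.8 N·m clockwise.
An unknown mass m at 2.75 m has arm 1.47 m; its moment is m·g·1.47 counterclockwise.
Στ = 0 ⇒ m × 9.8 × 1.47 = 198.8 ⇒ m = 198.8 / (9.8 × 1.47) = 13.8 kg.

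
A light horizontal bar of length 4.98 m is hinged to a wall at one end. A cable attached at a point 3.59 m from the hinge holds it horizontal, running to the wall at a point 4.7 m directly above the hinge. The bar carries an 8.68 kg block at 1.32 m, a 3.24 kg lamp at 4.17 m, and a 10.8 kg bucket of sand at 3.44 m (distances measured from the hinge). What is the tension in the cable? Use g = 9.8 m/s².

Sum moments about the hinge (the unknown hinge reaction has zero arm there).
Block: 8.68 × 9.8 = 85.06 N down at 1.32 m → arm 1.32 m, τ = 85.06 × 1.32 = 112.3 N·m clockwise.
Lamp: 3.24 × 9.8 = 31.75 N down at 4.17 m → arm 4.17 m, τ = 31.75 × 4.17 = 132.4 N·m clockwise.
Bucket of sand: 10.8 × 9.8 = 105.8 N down at 3.44 m → arm 3.44 m, τ = 105.8 × 3.44 = 364 N·m clockwise.
Total clockwise load moment = 608.7 N·m.
The cable tension T acts at 3.59 m; only its component perpendicular to the bar, T sinθ, produces torque. sinθ = h/√(h²+d²) = 4.7/√(4.7²+3.59²) = 0.7947.
Balancing moments: T × 3.59 × 0.7947 = 608.7, giving T = 608.7 / 2.853 = 213 N.

T ≈ 213 N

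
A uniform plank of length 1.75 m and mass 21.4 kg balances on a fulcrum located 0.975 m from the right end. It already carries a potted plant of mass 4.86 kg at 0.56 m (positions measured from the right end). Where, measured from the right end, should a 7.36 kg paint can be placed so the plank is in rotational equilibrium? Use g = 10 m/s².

x ≈ 1.54 m from the right end

Take moments about the fulcrum (at 0.975 m from the right end).
Beam weight: 21.4 × 10 = 214 N down at 0.875 m → arm 0.1 m, τ = 214 × 0.1 = 21.4 N·m clockwise.
Potted plant: 4.86 × 10 = 48.6 N down at 0.56 m → arm 0.415 m, τ = 48.6 × 0.415 = 20.17 N·m clockwise.
Net moment of existing loads = 41.57 N·m clockwise.
The paint can weighs 7.36 × 10 = 73.6 N and must supply an equal counterclockwise moment, so its lever arm about the fulcrum is 41.57 / 73.6 = 0.565 m.
That puts it at 0.975 + 0.565 = 1.54 m from the right end.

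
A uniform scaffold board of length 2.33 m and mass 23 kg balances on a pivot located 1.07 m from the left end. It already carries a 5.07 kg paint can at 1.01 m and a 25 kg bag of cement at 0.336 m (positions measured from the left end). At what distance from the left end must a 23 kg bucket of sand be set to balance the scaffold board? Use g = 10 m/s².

x ≈ 1.79 m from the left end

Choose the pivot (at 1.07 m from the left end) as the axis so the support reaction has zero arm there.
Beam weight: 23 × 10 = 230 N down at 1.165 m → arm 0.095 m, τ = 230 × 0.095 = 21.85 N·m clockwise.
Paint can: 5.07 × 10 = 50.7 N down at 1.01 m → arm 0.06 m, τ = 50.7 × 0.06 = 3.042 N·m counterclockwise.
Bag of cement: 25 × 10 = 250 N down at 0.336 m → arm 0.734 m, τ = 250 × 0.734 = 183.5 N·m counterclockwise.
Net moment of existing loads = 164.7 N·m counterclockwise.
The bucket of sand weighs 23 × 10 = 230 N and must supply an equal clockwise moment, so its lever arm about the pivot is 164.7 / 230 = 0.716 m.
That puts it at 1.07 + 0.716 = 1.79 m from the left end.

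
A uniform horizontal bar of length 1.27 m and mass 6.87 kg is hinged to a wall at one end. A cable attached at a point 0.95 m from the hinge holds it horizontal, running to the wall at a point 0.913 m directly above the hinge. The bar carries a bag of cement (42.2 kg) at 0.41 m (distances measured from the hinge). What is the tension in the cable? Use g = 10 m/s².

Choose the hinge as the axis so the unknown hinge reaction has zero arm there.
Beam weight: 6.87 × 10 = 68.7 N down at 0.635 m → arm 0.635 m, τ = 68.7 × 0.635 = 43.62 N·m clockwise.
Bag of cement: 42.2 × 10 = 422 N down at 0.41 m → arm 0.41 m, τ = 422 × 0.41 = 173 N·m clockwise.
Total clockwise load moment = 216.6 N·m.
The cable tension T acts at 0.95 m; only its component perpendicular to the bar, T sinθ, produces torque. sinθ = h/√(h²+d²) = 0.913/√(0.913²+0.95²) = 0.6929.
Στ = 0 ⇒ T × 0.95 × 0.6929 = 216.6 ⇒ T = 216.6 / 0.6583 = 329 N.

T ≈ 329 N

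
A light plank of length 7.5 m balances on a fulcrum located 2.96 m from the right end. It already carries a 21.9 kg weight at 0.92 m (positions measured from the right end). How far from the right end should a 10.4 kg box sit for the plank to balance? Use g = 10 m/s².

x ≈ 7.26 m from the right end

Choose the fulcrum (at 2.96 m from the right end) as the axis so the support reaction has zero arm there.
Weight: 21.9 × 10 = 219 N down at 0.92 m → arm 2.04 m, τ = 219 × 2.04 = 446.8 N·m clockwise.
Net moment of existing loads = 446.8 N·m clockwise.
The box weighs 10.4 × 10 = 104 N and must supply an equal counterclockwise moment, so its lever arm about the fulcrum is 446.8 / 104 = 4.3 m.
That puts it at 2.96 + 4.3 = 7.26 m from the right end.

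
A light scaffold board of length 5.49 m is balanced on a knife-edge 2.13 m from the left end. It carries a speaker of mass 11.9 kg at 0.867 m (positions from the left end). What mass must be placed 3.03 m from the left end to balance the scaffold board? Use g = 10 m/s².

m ≈ 16.7 kg

About the knife-edge (at 2.13 m from the left end):
Speaker: 11.9 × 10 = 119 N down at 0.867 m → arm 1.263 m, τ = 119 × 1.263 = 150.3 N·m counterclockwise.
Net moment of known loads = 150.3 N·m counterclockwise.
An unknown mass m at 3.03 m has arm 0.9 m; its moment is m·g·0.9 clockwise.
Setting net torque to zero: m × 10 × 0.9 = 150.3 → m = 150.3 / (10 × 0.9) = 16.7 kg.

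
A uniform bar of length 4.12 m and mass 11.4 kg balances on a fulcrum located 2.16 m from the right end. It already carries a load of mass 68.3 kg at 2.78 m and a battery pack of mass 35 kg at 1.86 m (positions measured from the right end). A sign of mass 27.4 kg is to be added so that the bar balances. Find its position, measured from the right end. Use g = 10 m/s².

x ≈ 1.04 m from the right end

About the fulcrum (at 2.16 m from the right end):
Beam weight: 11.4 × 10 = 114 N down at 2.06 m → arm 0.1 m, τ = 114 × 0.1 = 11.4 N·m clockwise.
Load: 68.3 × 10 = 683 N down at 2.78 m → arm 0.62 m, τ = 683 × 0.62 = 423.5 N·m counterclockwise.
Battery pack: 35 × 10 = 350 N down at 1.86 m → arm 0.3 m, τ = 350 × 0.3 = 105 N·m clockwise.
Net moment of existing loads = 307.1 N·m counterclockwise.
The sign weighs 27.4 × 10 = 274 N and must supply an equal clockwise moment, so its lever arm about the fulcrum is 307.1 / 274 = 1.12 m.
That puts it at 2.16 − 1.12 = 1.04 m from the right end.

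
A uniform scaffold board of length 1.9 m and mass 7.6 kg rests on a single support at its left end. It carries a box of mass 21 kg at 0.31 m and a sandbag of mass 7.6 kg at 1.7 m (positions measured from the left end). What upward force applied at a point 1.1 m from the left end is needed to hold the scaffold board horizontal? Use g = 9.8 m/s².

Choose the left end as the axis so the unknown pivot reaction has zero arm there.
Beam weight: 7.6 × 9.8 = 74.48 N down at 0.95 m → arm 0.95 m, τ = 74.48 × 0.95 = 70.76 N·m clockwise.
Box: 21 × 9.8 = 205.8 N down at 0.31 m → arm 0.31 m, τ = 205.8 × 0.31 = 63.8 N·m clockwise.
Sandbag: 7.6 × 9.8 = 74.48 N down at 1.7 m → arm 1.7 m, τ = 74.48 × 1.7 = 126.6 N·m clockwise.
Net moment of the loads = 261.2 N·m clockwise.
The upward force F acts at a point 1.1 m from the left end, arm 1.1 m, giving F × 1.1 counterclockwise.
Στ = 0 ⇒ F × 1.1 = 261.2 ⇒ F = 261.2 / 1.1 = 237 N.

F ≈ 237 N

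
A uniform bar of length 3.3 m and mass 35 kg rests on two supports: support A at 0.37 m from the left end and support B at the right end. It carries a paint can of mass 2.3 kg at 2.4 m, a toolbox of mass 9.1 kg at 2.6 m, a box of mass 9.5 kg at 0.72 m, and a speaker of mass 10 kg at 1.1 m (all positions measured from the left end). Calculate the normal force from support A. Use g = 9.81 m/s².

About support B:
Beam weight: 35 × 9.81 = 343.4 N down at 1.65 m → arm 1.65 m, τ = 343.4 × 1.65 = 566.6 N·m counterclockwise.
Paint can: 2.3 × 9.81 = 22.56 N down at 2.4 m → arm 0.9 m, τ = 22.56 × 0.9 = 20.3 N·m counterclockwise.
Toolbox: 9.1 × 9.81 = 89.27 N down at 2.6 m → arm 0.7 m, τ = 89.27 × 0.7 = 62.49 N·m counterclockwise.
Box: 9.5 × 9.81 = 93.2 N down at 0.72 m → arm 2.58 m, τ = 93.2 × 2.58 = 240.5 N·m counterclockwise.
Speaker: 10 × 9.81 = 98.1 N down at 1.1 m → arm 2.2 m, τ = 98.1 × 2.2 = 215.8 N·m counterclockwise.
Net load moment about support B = 1106 N·m counterclockwise.
Reaction R at support A is upward at 0.37 m, arm 2.93 m → moment R × 2.93 clockwise.
For rotational equilibrium, R × 2.93 = 1106, so R = 377 N.

R_A ≈ 377 N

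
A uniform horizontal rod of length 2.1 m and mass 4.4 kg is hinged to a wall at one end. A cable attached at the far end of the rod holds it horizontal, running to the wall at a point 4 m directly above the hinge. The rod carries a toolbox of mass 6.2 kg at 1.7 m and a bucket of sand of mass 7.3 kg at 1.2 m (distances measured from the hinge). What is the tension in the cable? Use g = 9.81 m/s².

T ≈ 126 N

Sum moments about the hinge (the unknown hinge reaction has zero arm there).
Beam weight: 4.4 × 9.81 = 43.16 N down at 1.05 m → arm 1.05 m, τ = 43.16 × 1.05 = 45.32 N·m clockwise.
Toolbox: 6.2 × 9.81 = 60.82 N down at 1.7 m → arm 1.7 m, τ = 60.82 × 1.7 = 103.4 N·m clockwise.
Bucket of sand: 7.3 × 9.81 = 71.61 N down at 1.2 m → arm 1.2 m, τ = 71.61 × 1.2 = 85.93 N·m clockwise.
Total clockwise load moment = 234.7 N·m.
The cable tension T acts at 2.1 m; only its component perpendicular to the rod, T sinθ, produces torque. sinθ = h/√(h²+d²) = 4/√(4²+2.1²) = 0.8854.
Στ = 0 ⇒ T × 2.1 × 0.8854 = 234.7 ⇒ T = 234.7 / 1.859 = 126 N.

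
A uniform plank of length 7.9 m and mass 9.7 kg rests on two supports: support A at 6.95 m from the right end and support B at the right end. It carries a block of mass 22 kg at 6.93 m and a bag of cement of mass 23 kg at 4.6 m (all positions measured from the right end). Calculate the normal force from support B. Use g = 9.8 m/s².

R_B ≈ 118 N

Take moments about support A.
Beam weight: 9.7 × 9.8 = 95.06 N down at 3.95 m → arm 3 m, τ = 95.06 × 3 = 285.2 N·m clockwise.
Block: 22 × 9.8 = 215.6 N down at 6.93 m → arm 0.02 m, τ = 215.6 × 0.02 = 4.312 N·m clockwise.
Bag of cement: 23 × 9.8 = 225.4 N down at 4.6 m → arm 2.35 m, τ = 225.4 × 2.35 = 529.7 N·m clockwise.
Net load moment about support A = 819.2 N·m clockwise.
Reaction R at support B is upward at 0 m, arm 6.95 m → moment R × 6.95 counterclockwise.
Setting net torque to zero: R × 6.95 = 819.2 → R = 118 N.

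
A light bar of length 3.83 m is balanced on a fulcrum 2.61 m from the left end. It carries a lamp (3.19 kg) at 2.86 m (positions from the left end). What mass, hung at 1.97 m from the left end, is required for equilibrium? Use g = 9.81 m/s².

m ≈ 1.25 kg

Sum moments about the fulcrum (at 2.61 m from the left end) (the support reaction has zero arm there).
Lamp: 3.19 × 9.81 = 31.29 N down at 2.86 m → arm 0.25 m, τ = 31.29 × 0.25 = 7.822 N·m clockwise.
Net moment of known loads = 7.822 N·m clockwise.
An unknown mass m at 1.97 m has arm 0.64 m; its moment is m·g·0.64 counterclockwise.
For rotational equilibrium, m × 9.81 × 0.64 = 7.822, so m = 7.822 / (9.81 × 0.64) = 1.25 kg.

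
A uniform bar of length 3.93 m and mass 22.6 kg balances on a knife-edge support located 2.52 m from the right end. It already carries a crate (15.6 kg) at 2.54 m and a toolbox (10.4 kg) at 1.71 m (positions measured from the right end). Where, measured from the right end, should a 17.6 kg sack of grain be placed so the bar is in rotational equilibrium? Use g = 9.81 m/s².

Choose the knife-edge support (at 2.52 m from the right end) as the axis so the support reaction has zero arm there.
Beam weight: 22.6 × 9.81 = 221.7 N down at 1.965 m → arm 0.555 m, τ = 221.7 × 0.555 = 123 N·m clockwise.
Crate: 15.6 × 9.81 = 153 N down at 2.54 m → arm 0.02 m, τ = 153 × 0.02 = 3.06 N·m counterclockwise.
Toolbox: 10.4 × 9.81 = 102 N down at 1.71 m → arm 0.81 m, τ = 102 × 0.81 = 82.62 N·m clockwise.
Net moment of existing loads = 202.6 N·m clockwise.
The sack of grain weighs 17.6 × 9.81 = 172.7 N and must supply an equal counterclockwise moment, so its lever arm about the knife-edge support is 202.6 / 172.7 = 1.17 m.
That puts it at 2.52 + 1.17 = 3.69 m from the right end.

x ≈ 3.69 m from the right end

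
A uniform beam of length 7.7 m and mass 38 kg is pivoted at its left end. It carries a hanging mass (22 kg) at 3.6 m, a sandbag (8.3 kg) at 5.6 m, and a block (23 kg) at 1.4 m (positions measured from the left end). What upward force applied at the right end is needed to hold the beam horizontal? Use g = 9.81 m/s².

Sum moments about the left end (the unknown pivot reaction has zero arm there).
Beam weight: 38 × 9.81 = 372.8 N down at 3.85 m → arm 3.85 m, τ = 372.8 × 3.85 = 1435 N·m clockwise.
Hanging mass: 22 × 9.81 = 215.8 N down at 3.6 m → arm 3.6 m, τ = 215.8 × 3.6 = 776.9 N·m clockwise.
Sandbag: 8.3 × 9.81 = 81.42 N down at 5.6 m → arm 5.6 m, τ = 81.42 × 5.6 = 456 N·m clockwise.
Block: 23 × 9.81 = 225.6 N down at 1.4 m → arm 1.4 m, τ = 225.6 × 1.4 = 315.8 N·m clockwise.
Net moment of the loads = 2984 N·m clockwise.
The upward force F acts at the right end, arm 7.7 m, giving F × 7.7 counterclockwise.
Στ = 0 ⇒ F × 7.7 = 2984 ⇒ F = 2984 / 7.7 = 388 N.

F ≈ 388 N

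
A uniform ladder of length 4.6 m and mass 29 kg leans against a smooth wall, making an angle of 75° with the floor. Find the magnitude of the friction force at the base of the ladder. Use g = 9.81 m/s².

f ≈ 38.1 N

About the foot of the ladder:
Ladder weight 29×9.81 = 284.5 N acts at 2.3 m along the ladder; its horizontal arm is 2.3·cos75° = 0.5953 m → τ = 169.4 N·m clockwise.
Wall normal N acts horizontally at the top; its moment arm is the height L sinθ = 4.6·sin75° = 4.443 m, counterclockwise.
For rotational equilibrium, N × 4.443 = 169.4, so N = 38.1 N.
ΣFx = 0: friction at the foot balances the wall's push, so f = N_wall = 38.1 N.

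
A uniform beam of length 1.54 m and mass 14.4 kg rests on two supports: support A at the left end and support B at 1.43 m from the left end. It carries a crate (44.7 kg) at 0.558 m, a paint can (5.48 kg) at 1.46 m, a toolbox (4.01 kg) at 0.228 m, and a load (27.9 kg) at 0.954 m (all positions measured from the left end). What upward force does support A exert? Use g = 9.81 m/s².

Taking torques about support B:
Beam weight: 14.4 × 9.81 = 141.3 N down at 0.77 m → arm 0.66 m, τ = 141.3 × 0.66 = 93.26 N·m counterclockwise.
Crate: 44.7 × 9.81 = 438.5 N down at 0.558 m → arm 0.872 m, τ = 438.5 × 0.872 = 382.4 N·m counterclockwise.
Paint can: 5.48 × 9.81 = 53.76 N down at 1.46 m → arm 0.03 m, τ = 53.76 × 0.03 = 1.613 N·m clockwise.
Toolbox: 4.01 × 9.81 = 39.34 N down at 0.228 m → arm 1.202 m, τ = 39.34 × 1.202 = 47.29 N·m counterclockwise.
Load: 27.9 × 9.81 = 273.7 N down at 0.954 m → arm 0.476 m, τ = 273.7 × 0.476 = 130.3 N·m counterclockwise.
Net load moment about support B = 651.6 N·m counterclockwise.
Reaction R at support A is upward at 0 m, arm 1.43 m → moment R × 1.43 clockwise.
For rotational equilibrium, R × 1.43 = 651.6, so R = 456 N.

R_A ≈ 456 N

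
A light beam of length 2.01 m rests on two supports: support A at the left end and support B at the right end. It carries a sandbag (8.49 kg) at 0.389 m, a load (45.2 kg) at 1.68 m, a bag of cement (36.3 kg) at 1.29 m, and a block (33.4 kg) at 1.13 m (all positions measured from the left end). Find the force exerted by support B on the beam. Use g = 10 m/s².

About support A:
Sandbag: 8.49 × 10 = 84.9 N down at 0.389 m → arm 0.389 m, τ = 84.9 × 0.389 = 33.03 N·m clockwise.
Load: 45.2 × 10 = 452 N down at 1.68 m → arm 1.68 m, τ = 452 × 1.68 = 759.4 N·m clockwise.
Bag of cement: 36.3 × 10 = 363 N down at 1.29 m → arm 1.29 m, τ = 363 × 1.29 = 468.3 N·m clockwise.
Block: 33.4 × 10 = 334 N down at 1.13 m → arm 1.13 m, τ = 334 × 1.13 = 377.4 N·m clockwise.
Net load moment about support A = 1638 N·m clockwise.
Reaction R at support B is upward at 2.01 m, arm 2.01 m → moment R × 2.01 counterclockwise.
Balancing moments: R × 2.01 = 1638, giving R = 815 N.

R_B ≈ 815 N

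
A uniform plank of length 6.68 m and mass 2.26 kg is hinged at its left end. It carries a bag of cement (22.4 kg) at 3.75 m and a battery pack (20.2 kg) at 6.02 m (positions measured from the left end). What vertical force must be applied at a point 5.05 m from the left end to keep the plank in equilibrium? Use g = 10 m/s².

Take moments about the left end.
Beam weight: 2.26 × 10 = 22.6 N down at 3.34 m → arm 3.34 m, τ = 22.6 × 3.34 = 75.48 N·m clockwise.
Bag of cement: 22.4 × 10 = 224 N down at 3.75 m → arm 3.75 m, τ = 224 × 3.75 = 840 N·m clockwise.
Battery pack: 20.2 × 10 = 202 N down at 6.02 m → arm 6.02 m, τ = 202 × 6.02 = 1216 N·m clockwise.
Net moment of the loads = 2131 N·m clockwise.
The upward force F acts at a point 5.05 m from the left end, arm 5.05 m, giving F × 5.05 counterclockwise.
Balancing moments: F × 5.05 = 2131, giving F = 2131 / 5.05 = 422 N.

F ≈ 422 N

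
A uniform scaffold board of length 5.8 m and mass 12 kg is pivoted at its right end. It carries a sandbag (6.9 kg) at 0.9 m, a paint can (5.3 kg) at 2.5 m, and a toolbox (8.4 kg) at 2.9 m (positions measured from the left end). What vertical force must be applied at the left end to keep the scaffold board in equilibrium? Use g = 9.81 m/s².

F ≈ 187 N

Taking torques about the right end:
Beam weight: 12 × 9.81 = 117.7 N down at 2.9 m → arm 2.9 m, τ = 117.7 × 2.9 = 341.3 N·m counterclockwise.
Sandbag: 6.9 × 9.81 = 67.69 N down at 0.9 m → arm 4.9 m, τ = 67.69 × 4.9 = 331.7 N·m counterclockwise.
Paint can: 5.3 × 9.81 = 51.99 N down at 2.5 m → arm 3.3 m, τ = 51.99 × 3.3 = 171.6 N·m counterclockwise.
Toolbox: 8.4 × 9.81 = 82.4 N down at 2.9 m → arm 2.9 m, τ = 82.4 × 2.9 = 239 N·m counterclockwise.
Net moment of the loads = 1084 N·m counterclockwise.
The upward force F acts at the left end, arm 5.8 m, giving F × 5.8 clockwise.
Setting net torque to zero: F × 5.8 = 1084 → F = 1084 / 5.8 = 187 N.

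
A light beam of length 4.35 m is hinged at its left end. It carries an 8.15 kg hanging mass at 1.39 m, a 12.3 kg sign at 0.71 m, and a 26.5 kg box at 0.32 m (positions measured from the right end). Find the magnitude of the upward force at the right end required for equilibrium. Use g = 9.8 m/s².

Take moments about the left end.
Hanging mass: 8.15 × 9.8 = 79.87 N down at 1.39 m → arm 2.96 m, τ = 79.87 × 2.96 = 236.4 N·m clockwise.
Sign: 12.3 × 9.8 = 120.5 N down at 0.71 m → arm 3.64 m, τ = 120.5 × 3.64 = 438.6 N·m clockwise.
Box: 26.5 × 9.8 = 259.7 N down at 0.32 m → arm 4.03 m, τ = 259.7 × 4.03 = 1047 N·m clockwise.
Net moment of the loads = 1722 N·m clockwise.
The upward force F acts at the right end, arm 4.35 m, giving F × 4.35 counterclockwise.
Balancing moments: F × 4.35 = 1722, giving F = 1722 / 4.35 = 396 N.

F ≈ 396 N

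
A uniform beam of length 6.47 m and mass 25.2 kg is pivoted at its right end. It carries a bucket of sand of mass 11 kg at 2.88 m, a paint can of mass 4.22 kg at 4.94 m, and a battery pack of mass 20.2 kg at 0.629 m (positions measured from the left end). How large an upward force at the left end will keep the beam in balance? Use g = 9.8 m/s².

Taking torques about the right end:
Beam weight: 25.2 × 9.8 = 247 N down at 3.235 m → arm 3.235 m, τ = 247 × 3.235 = 799 N·m counterclockwise.
Bucket of sand: 11 × 9.8 = 107.8 N down at 2.88 m → arm 3.59 m, τ = 107.8 × 3.59 = 387 N·m counterclockwise.
Paint can: 4.22 × 9.8 = 41.36 N down at 4.94 m → arm 1.53 m, τ = 41.36 × 1.53 = 63.28 N·m counterclockwise.
Battery pack: 20.2 × 9.8 = 198 N down at 0.629 m → arm 5.841 m, τ = 198 × 5.841 = 1157 N·m counterclockwise.
Net moment of the loads = 2406 N·m counterclockwise.
The upward force F acts at the left end, arm 6.47 m, giving F × 6.47 clockwise.
Στ = 0 ⇒ F × 6.47 = 2406 ⇒ F = 2406 / 6.47 = 372 N.

F ≈ 372 N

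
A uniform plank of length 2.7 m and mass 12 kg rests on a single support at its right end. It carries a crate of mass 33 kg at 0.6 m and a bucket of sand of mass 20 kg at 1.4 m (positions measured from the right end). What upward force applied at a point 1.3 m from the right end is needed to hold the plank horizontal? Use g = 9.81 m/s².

F ≈ 483 N

Sum moments about the right end (the unknown pivot reaction has zero arm there).
Beam weight: 12 × 9.81 = 117.7 N down at 1.35 m → arm 1.35 m, τ = 117.7 × 1.35 = 158.9 N·m counterclockwise.
Crate: 33 × 9.81 = 323.7 N down at 0.6 m → arm 0.6 m, τ = 323.7 × 0.6 = 194.2 N·m counterclockwise.
Bucket of sand: 20 × 9.81 = 196.2 N down at 1.4 m → arm 1.4 m, τ = 196.2 × 1.4 = 274.7 N·m counterclockwise.
Net moment of the loads = 627.8 N·m counterclockwise.
The upward force F acts at a point 1.3 m from the right end, arm 1.3 m, giving F × 1.3 clockwise.
For rotational equilibrium, F × 1.3 = 627.8, so F = 627.8 / 1.3 = 483 N.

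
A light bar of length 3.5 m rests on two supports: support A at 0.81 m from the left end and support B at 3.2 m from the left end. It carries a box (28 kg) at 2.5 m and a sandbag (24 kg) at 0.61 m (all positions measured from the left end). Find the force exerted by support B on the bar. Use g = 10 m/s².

R_B ≈ 178 N

About support A:
Box: 28 × 10 = 280 N down at 2.5 m → arm 1.69 m, τ = 280 × 1.69 = 473.2 N·m clockwise.
Sandbag: 24 × 10 = 240 N down at 0.61 m → arm 0.2 m, τ = 240 × 0.2 = 48 N·m counterclockwise.
Net load moment about support A = 425.2 N·m clockwise.
Reaction R at support B is upward at 3.2 m, arm 2.39 m → moment R × 2.39 counterclockwise.
Στ = 0 ⇒ R × 2.39 = 425.2 ⇒ R = 178 N.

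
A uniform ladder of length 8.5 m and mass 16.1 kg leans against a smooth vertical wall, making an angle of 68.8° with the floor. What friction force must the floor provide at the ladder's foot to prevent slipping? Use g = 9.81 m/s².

f ≈ 30.6 N

About the foot of the ladder:
Ladder weight 16.1×9.81 = 157.9 N acts at 4.25 m along the ladder; its horizontal arm is 4.25·cos68.8° = 1.537 m → τ = 242.7 N·m clockwise.
Wall normal N acts horizontally at the top; its moment arm is the height L sinθ = 8.5·sin68.8° = 7.925 m, counterclockwise.
Setting net torque to zero: N × 7.925 = 242.7 → N = 30.6 N.
ΣFx = 0: friction at the foot balances the wall's push, so f = N_wall = 30.6 N.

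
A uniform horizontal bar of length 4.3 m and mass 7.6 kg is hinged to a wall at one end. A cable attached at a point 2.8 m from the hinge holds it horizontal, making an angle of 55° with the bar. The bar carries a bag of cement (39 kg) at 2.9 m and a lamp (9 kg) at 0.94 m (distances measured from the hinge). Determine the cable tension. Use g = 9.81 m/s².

Taking torques about the hinge:
Beam weight: 7.6 × 9.81 = 74.56 N down at 2.15 m → arm 2.15 m, τ = 74.56 × 2.15 = 160.3 N·m clockwise.
Bag of cement: 39 × 9.81 = 382.6 N down at 2.9 m → arm 2.9 m, τ = 382.6 × 2.9 = 1110 N·m clockwise.
Lamp: 9 × 9.81 = 88.29 N down at 0.94 m → arm 0.94 m, τ = 88.29 × 0.94 = 82.99 N·m clockwise.
Total clockwise load moment = 1353 N·m.
The cable tension T acts at 2.8 m; only its component perpendicular to the bar, T sinθ, produces torque. sin 55° = 0.8192.
Στ = 0 ⇒ T × 2.8 × 0.8192 = 1353 ⇒ T = 1353 / 2.294 = 590 N.

T ≈ 590 N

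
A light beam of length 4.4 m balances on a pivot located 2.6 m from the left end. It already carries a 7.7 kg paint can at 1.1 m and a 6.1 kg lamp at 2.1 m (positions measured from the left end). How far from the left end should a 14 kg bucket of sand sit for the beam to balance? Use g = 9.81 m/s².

Choose the pivot (at 2.6 m from the left end) as the axis so the support reaction has zero arm there.
Paint can: 7.7 × 9.81 = 75.54 N down at 1.1 m → arm 1.5 m, τ = 75.54 × 1.5 = 113.3 N·m counterclockwise.
Lamp: 6.1 × 9.81 = 59.84 N down at 2.1 m → arm 0.5 m, τ = 59.84 × 0.5 = 29.92 N·m counterclockwise.
Net moment of existing loads = 143.2 N·m counterclockwise.
The bucket of sand weighs 14 × 9.81 = 137.3 N and must supply an equal clockwise moment, so its lever arm about the pivot is 143.2 / 137.3 = 1.04 m.
That puts it at 2.6 + 1.04 = 3.64 m from the left end.

x ≈ 3.64 m from the left end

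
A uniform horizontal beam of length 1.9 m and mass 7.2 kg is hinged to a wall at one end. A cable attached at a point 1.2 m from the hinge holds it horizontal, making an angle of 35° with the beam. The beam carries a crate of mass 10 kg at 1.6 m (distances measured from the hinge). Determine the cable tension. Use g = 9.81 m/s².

T ≈ 326 N

Choose the hinge as the axis so the unknown hinge reaction has zero arm there.
Beam weight: 7.2 × 9.81 = 70.63 N down at 0.95 m → arm 0.95 m, τ = 70.63 × 0.95 = 67.1 N·m clockwise.
Crate: 10 × 9.81 = 98.1 N down at 1.6 m → arm 1.6 m, τ = 98.1 × 1.6 = 157 N·m clockwise.
Total clockwise load moment = 224.1 N·m.
The cable tension T acts at 1.2 m; only its component perpendicular to the beam, T sinθ, produces torque. sin 35° = 0.5736.
For rotational equilibrium, T × 1.2 × 0.5736 = 224.1, so T = 224.1 / 0.6883 = 326 N.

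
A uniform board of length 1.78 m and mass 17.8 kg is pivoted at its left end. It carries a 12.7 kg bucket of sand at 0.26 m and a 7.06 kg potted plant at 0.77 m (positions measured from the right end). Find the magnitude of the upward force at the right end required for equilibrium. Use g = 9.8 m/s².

F ≈ 233 N

Taking torques about the left end:
Beam weight: 17.8 × 9.8 = 174.4 N down at 0.89 m → arm 0.89 m, τ = 174.4 × 0.89 = 155.2 N·m clockwise.
Bucket of sand: 12.7 × 9.8 = 124.5 N down at 0.26 m → arm 1.52 m, τ = 124.5 × 1.52 = 189.2 N·m clockwise.
Potted plant: 7.06 × 9.8 = 69.19 N down at 0.77 m → arm 1.01 m, τ = 69.19 × 1.01 = 69.88 N·m clockwise.
Net moment of the loads = 414.3 N·m clockwise.
The upward force F acts at the right end, arm 1.78 m, giving F × 1.78 counterclockwise.
Setting net torque to zero: F × 1.78 = 414.3 → F = 414.3 / 1.78 = 233 N.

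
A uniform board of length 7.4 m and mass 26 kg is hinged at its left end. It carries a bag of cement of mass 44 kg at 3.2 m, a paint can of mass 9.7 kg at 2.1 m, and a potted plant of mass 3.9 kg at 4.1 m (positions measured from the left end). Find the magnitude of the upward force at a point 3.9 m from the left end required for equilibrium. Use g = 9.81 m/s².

About the left end:
Beam weight: 26 × 9.81 = 255.1 N down at 3.7 m → arm 3.7 m, τ = 255.1 × 3.7 = 943.9 N·m clockwise.
Bag of cement: 44 × 9.81 = 431.6 N down at 3.2 m → arm 3.2 m, τ = 431.6 × 3.2 = 1381 N·m clockwise.
Paint can: 9.7 × 9.81 = 95.16 N down at 2.1 m → arm 2.1 m, τ = 95.16 × 2.1 = 199.8 N·m clockwise.
Potted plant: 3.9 × 9.81 = 38.26 N down at 4.1 m → arm 4.1 m, τ = 38.26 × 4.1 = 156.9 N·m clockwise.
Net moment of the loads = 2682 N·m clockwise.
The upward force F acts at a point 3.9 m from the left end, arm 3.9 m, giving F × 3.9 counterclockwise.
Στ = 0 ⇒ F × 3.9 = 2682 ⇒ F = 2682 / 3.9 = 688 N.

F ≈ 688 N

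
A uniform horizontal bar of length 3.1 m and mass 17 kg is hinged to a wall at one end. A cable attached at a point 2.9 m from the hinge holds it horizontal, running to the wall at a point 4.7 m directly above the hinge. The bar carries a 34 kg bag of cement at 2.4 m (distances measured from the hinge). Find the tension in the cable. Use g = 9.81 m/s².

Taking torques about the hinge:
Beam weight: 17 × 9.81 = 166.8 N down at 1.55 m → arm 1.55 m, τ = 166.8 × 1.55 = 258.5 N·m clockwise.
Bag of cement: 34 × 9.81 = 333.5 N down at 2.4 m → arm 2.4 m, τ = 333.5 × 2.4 = 800.4 N·m clockwise.
Total clockwise load moment = 1059 N·m.
The cable tension T acts at 2.9 m; only its component perpendicular to the bar, T sinθ, produces torque. sinθ = h/√(h²+d²) = 4.7/√(4.7²+2.9²) = 0.851.
For rotational equilibrium, T × 2.9 × 0.851 = 1059, so T = 1059 / 2.468 = 429 N.

T ≈ 429 N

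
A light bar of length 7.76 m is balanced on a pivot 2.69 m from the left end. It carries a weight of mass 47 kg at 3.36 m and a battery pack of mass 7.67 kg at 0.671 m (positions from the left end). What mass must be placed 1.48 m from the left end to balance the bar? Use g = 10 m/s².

Taking torques about the pivot (at 2.69 m from the left end):
Weight: 47 × 10 = 470 N down at 3.36 m → arm 0.67 m, τ = 470 × 0.67 = 314.9 N·m clockwise.
Battery pack: 7.67 × 10 = 76.7 N down at 0.671 m → arm 2.019 m, τ = 76.7 × 2.019 = 154.9 N·m counterclockwise.
Net moment of known loads = 160 N·m clockwise.
An unknown mass m at 1.48 m has arm 1.21 m; its moment is m·g·1.21 counterclockwise.
For rotational equilibrium, m × 10 × 1.21 = 160, so m = 160 / (10 × 1.21) = 13.2 kg.

m ≈ 13.2 kg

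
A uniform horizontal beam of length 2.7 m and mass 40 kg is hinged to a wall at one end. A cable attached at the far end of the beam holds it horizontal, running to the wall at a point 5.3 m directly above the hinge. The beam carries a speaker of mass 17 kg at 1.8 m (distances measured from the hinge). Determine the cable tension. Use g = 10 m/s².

T ≈ 352 N

About the hinge:
Beam weight: 40 × 10 = 400 N down at 1.35 m → arm 1.35 m, τ = 400 × 1.35 = 540 N·m clockwise.
Speaker: 17 × 10 = 170 N down at 1.8 m → arm 1.8 m, τ = 170 × 1.8 = 306 N·m clockwise.
Total clockwise load moment = 846 N·m.
The cable tension T acts at 2.7 m; only its component perpendicular to the beam, T sinθ, produces torque. sinθ = h/√(h²+d²) = 5.3/√(5.3²+2.7²) = 0.891.
Setting net torque to zero: T × 2.7 × 0.891 = 846 → T = 846 / 2.406 = 352 N.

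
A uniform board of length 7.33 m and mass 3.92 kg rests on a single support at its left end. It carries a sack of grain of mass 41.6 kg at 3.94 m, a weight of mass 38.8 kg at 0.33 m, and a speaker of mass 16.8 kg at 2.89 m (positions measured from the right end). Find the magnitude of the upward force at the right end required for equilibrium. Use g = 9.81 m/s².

Sum moments about the left end (the unknown pivot reaction has zero arm there).
Beam weight: 3.92 × 9.81 = 38.46 N down at 3.665 m → arm 3.665 m, τ = 38.46 × 3.665 = 141 N·m clockwise.
Sack of grain: 41.6 × 9.81 = 408.1 N down at 3.94 m → arm 3.39 m, τ = 408.1 × 3.39 = 1383 N·m clockwise.
Weight: 38.8 × 9.81 = 380.6 N down at 0.33 m → arm 7 m, τ = 380.6 × 7 = 2664 N·m clockwise.
Speaker: 16.8 × 9.81 = 164.8 N down at 2.89 m → arm 4.44 m, τ = 164.8 × 4.44 = 731.7 N·m clockwise.
Net moment of the loads = 4920 N·m clockwise.
The upward force F acts at the right end, arm 7.33 m, giving F × 7.33 counterclockwise.
Balancing moments: F × 7.33 = 4920, giving F = 4920 / 7.33 = 671 N.

F ≈ 671 N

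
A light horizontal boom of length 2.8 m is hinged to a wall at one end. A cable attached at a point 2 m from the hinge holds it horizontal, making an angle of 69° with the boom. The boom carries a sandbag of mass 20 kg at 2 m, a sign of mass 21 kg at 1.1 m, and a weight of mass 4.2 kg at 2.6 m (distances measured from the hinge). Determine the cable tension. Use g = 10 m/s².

T ≈ 396 N

Taking torques about the hinge:
Sandbag: 20 × 10 = 200 N down at 2 m → arm 2 m, τ = 200 × 2 = 400 N·m clockwise.
Sign: 21 × 10 = 210 N down at 1.1 m → arm 1.1 m, τ = 210 × 1.1 = 231 N·m clockwise.
Weight: 4.2 × 10 = 42 N down at 2.6 m → arm 2.6 m, τ = 42 × 2.6 = 109.2 N·m clockwise.
Total clockwise load moment = 740.2 N·m.
The cable tension T acts at 2 m; only its component perpendicular to the boom, T sinθ, produces torque. sin 69° = 0.9336.
For rotational equilibrium, T × 2 × 0.9336 = 740.2, so T = 740.2 / 1.867 = 396 N.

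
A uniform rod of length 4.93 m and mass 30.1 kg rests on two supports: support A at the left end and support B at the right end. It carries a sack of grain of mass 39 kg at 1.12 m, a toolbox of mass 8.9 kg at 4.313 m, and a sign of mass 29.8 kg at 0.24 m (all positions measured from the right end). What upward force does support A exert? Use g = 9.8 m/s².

R_A ≈ 325 N

Taking torques about support B:
Beam weight: 30.1 × 9.8 = 295 N down at 2.465 m → arm 2.465 m, τ = 295 × 2.465 = 727.2 N·m counterclockwise.
Sack of grain: 39 × 9.8 = 382.2 N down at 1.12 m → arm 1.12 m, τ = 382.2 × 1.12 = 428.1 N·m counterclockwise.
Toolbox: 8.9 × 9.8 = 87.22 N down at 4.313 m → arm 4.313 m, τ = 87.22 × 4.313 = 376.2 N·m counterclockwise.
Sign: 29.8 × 9.8 = 292 N down at 0.24 m → arm 0.24 m, τ = 292 × 0.24 = 70.08 N·m counterclockwise.
Net load moment about support B = 1602 N·m counterclockwise.
Reaction R at support A is upward at 4.93 m, arm 4.93 m → moment R × 4.93 clockwise.
Στ = 0 ⇒ R × 4.93 = 1602 ⇒ R = 325 N.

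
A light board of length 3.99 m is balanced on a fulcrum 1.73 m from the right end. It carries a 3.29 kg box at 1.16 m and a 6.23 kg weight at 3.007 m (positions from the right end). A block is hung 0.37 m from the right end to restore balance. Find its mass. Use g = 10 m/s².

m ≈ 4.47 kg

Choose the fulcrum (at 1.73 m from the right end) as the axis so the support reaction has zero arm there.
Box: 3.29 × 10 = 32.9 N down at 1.16 m → arm 0.57 m, τ = 32.9 × 0.57 = 18.75 N·m clockwise.
Weight: 6.23 × 10 = 62.3 N down at 3.007 m → arm 1.277 m, τ = 62.3 × 1.277 = 79.56 N·m counterclockwise.
Net moment of known loads = 60.81 N·m counterclockwise.
An unknown mass m at 0.37 m has arm 1.36 m; its moment is m·g·1.36 clockwise.
Setting net torque to zero: m × 10 × 1.36 = 60.81 → m = 60.81 / (10 × 1.36) = 4.47 kg.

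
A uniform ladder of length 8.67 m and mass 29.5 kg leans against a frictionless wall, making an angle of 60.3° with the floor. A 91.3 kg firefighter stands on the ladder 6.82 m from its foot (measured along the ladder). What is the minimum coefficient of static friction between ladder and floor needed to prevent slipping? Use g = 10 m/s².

μ_min ≈ 0.409

About the foot of the ladder:
Ladder weight 29.5×10 = 295 N acts at 4.335 m along the ladder; its horizontal arm is 4.335·cos60.3° = 2.148 m → τ = 633.7 N·m clockwise.
Firefighter: 91.3×10 = 913 N at 6.82 m → arm 3.379 m → τ = 3085 N·m clockwise.
Wall normal N acts horizontally at the top; its moment arm is the height L sinθ = 8.67·sin60.3° = 7.531 m, counterclockwise.
For rotational equilibrium, N × 7.531 = 3719, so N = 493.8 N.
ΣFx = 0 ⇒ f = N_wall = 493.8 N. ΣFy = 0 ⇒ N_floor = 1208 N.
μ_min = f / N_floor = 493.8 / 1208 = 0.409.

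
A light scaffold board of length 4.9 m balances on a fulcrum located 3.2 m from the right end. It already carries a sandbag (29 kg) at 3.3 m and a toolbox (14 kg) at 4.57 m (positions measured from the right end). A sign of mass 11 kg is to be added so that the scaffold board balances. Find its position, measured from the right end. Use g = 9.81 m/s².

x ≈ 1.19 m from the right end

Choose the fulcrum (at 3.2 m from the right end) as the axis so the support reaction has zero arm there.
Sandbag: 29 × 9.81 = 284.5 N down at 3.3 m → arm 0.1 m, τ = 284.5 × 0.1 = 28.45 N·m counterclockwise.
Toolbox: 14 × 9.81 = 137.3 N down at 4.57 m → arm 1.37 m, τ = 137.3 × 1.37 = 188.1 N·m counterclockwise.
Net moment of existing loads = 216.5 N·m counterclockwise.
The sign weighs 11 × 9.81 = 107.9 N and must supply an equal clockwise moment, so its lever arm about the fulcrum is 216.5 / 107.9 = 2.01 m.
That puts it at 3.2 − 2.01 = 1.19 m from the right end.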